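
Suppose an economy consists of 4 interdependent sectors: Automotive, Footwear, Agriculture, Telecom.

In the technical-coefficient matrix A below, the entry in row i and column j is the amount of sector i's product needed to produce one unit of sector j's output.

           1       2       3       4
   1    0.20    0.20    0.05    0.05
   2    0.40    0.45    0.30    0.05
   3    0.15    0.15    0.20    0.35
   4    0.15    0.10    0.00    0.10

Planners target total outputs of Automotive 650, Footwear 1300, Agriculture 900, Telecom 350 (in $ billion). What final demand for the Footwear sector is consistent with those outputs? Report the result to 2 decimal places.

I − A =
  [   0.80    -0.20    -0.05    -0.05]
  [  -0.40     0.55    -0.30    -0.05]
  [  -0.15    -0.15     0.80    -0.35]
  [  -0.15    -0.10     0.00     0.90]
d = (I − A) x:
  d_1 = (+0.80)·650 + (-0.20)·1300 + (-0.05)·900 + (-0.05)·350 = 197.50
  d_2 = (-0.40)·650 + (+0.55)·1300 + (-0.30)·900 + (-0.05)·350 = 167.50
  d_3 = (-0.15)·650 + (-0.15)·1300 + (+0.80)·900 + (-0.35)·350 = 305.00
  d_4 = (-0.15)·650 + (-0.10)·1300 + (+0.00)·900 + (+0.90)·350 = 87.50

d_2 = 167.50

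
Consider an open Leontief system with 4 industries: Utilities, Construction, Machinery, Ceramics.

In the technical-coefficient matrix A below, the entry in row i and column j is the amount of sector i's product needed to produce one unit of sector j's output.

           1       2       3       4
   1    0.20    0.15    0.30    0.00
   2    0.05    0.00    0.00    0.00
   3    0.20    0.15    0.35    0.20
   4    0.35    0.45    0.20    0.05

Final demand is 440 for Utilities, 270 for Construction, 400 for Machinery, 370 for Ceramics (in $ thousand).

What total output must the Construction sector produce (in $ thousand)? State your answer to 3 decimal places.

I − A =
  [   0.80    -0.15    -0.30     0.00]
  [  -0.05     1.00     0.00     0.00]
  [  -0.20    -0.15     0.65    -0.20]
  [  -0.35    -0.45    -0.20     0.95]
Compute the cofactors C_ij = (−1)^(i+j)·(3×3 minor ij) of I−A; the adjugate is their transpose:
adj(I−A) = Cᵀ =
  [ 0.577500   0.156375   0.285000   0.060000]
  [ 0.028875   0.384000   0.014250   0.003000]
  [ 0.271625   0.225000   0.752875   0.158500]
  [ 0.283625   0.286875   0.270250   0.452875]
det(I−A) = Σ_j (I−A)_1j·C_1j = (0.80)(0.577500) + (-0.15)(0.028875) + (-0.30)(0.271625) + (0.00)(0.283625) = 0.37618125
(I − A)⁻¹ = adj(I−A) / det(I−A) ≈
  [   1.5352     0.4157     0.7576     0.1595]
  [   0.0768     1.0208     0.0379     0.0080]
  [   0.7221     0.5981     2.0014     0.4213]
  [   0.7540     0.7626     0.7184     1.2039]
x = (I − A)⁻¹ d = adj(I−A)·d / det(I−A), with det(I−A) = 0.37618125:
  x_1 = (0.577500·440 + 0.156375·270 + 0.285000·400 + 0.060000·370) / 0.37618125 = 432.52125 / 0.37618125 ≈ 1149.768
  x_2 = (0.028875·440 + 0.384000·270 + 0.014250·400 + 0.003000·370) / 0.37618125 = 123.195 / 0.37618125 ≈ 327.488
  x_3 = (0.271625·440 + 0.225000·270 + 0.752875·400 + 0.158500·370) / 0.37618125 = 540.06 / 0.37618125 ≈ 1435.638
  x_4 = (0.283625·440 + 0.286875·270 + 0.270250·400 + 0.452875·370) / 0.37618125 = 477.915 / 0.37618125 ≈ 1270.438

x_2 = 327.488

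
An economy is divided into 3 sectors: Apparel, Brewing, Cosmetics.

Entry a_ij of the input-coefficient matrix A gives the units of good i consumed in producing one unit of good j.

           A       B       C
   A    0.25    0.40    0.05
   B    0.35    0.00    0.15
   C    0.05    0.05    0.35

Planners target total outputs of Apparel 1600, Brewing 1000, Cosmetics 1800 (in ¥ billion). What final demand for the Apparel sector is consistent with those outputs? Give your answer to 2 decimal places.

I − A =
  [   0.75    -0.40    -0.05]
  [  -0.35     1.00    -0.15]
  [  -0.05    -0.05     0.65]
d = (I − A) x:
  d_A = (+0.75)·1600 + (-0.40)·1000 + (-0.05)·1800 = 710.00
  d_B = (-0.35)·1600 + (+1.00)·1000 + (-0.15)·1800 = 170.00
  d_C = (-0.05)·1600 + (-0.05)·1000 + (+0.65)·1800 = 1040.00

d_A = 710.00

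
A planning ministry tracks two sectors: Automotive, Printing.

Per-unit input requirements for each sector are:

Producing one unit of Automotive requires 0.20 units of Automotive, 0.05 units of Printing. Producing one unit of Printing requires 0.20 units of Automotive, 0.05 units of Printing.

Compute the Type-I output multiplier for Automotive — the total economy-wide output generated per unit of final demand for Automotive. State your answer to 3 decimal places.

m_A = 1.333

I − A =
  [   0.80    -0.20]
  [  -0.05     0.95]
det(I−A) = (0.80)(0.95) − (-0.20)(-0.05) = 0.7500
adj(I−A) = [[0.95, 0.20], [0.05, 0.80]]
(I − A)⁻¹ = adj(I−A) / det(I−A) ≈
  [   1.2667     0.2667]
  [   0.0667     1.0667]
The output multiplier for sector j is the column-j sum of the Leontief inverse (I − A)⁻¹ = adj(I−A) / det(I−A).
Column A of adj(I−A): (0.95, 0.05); det(I−A) = 0.7500.
m_A = (0.95 + 0.05) / 0.7500 = 1.00 / 0.7500 ≈ 1.333.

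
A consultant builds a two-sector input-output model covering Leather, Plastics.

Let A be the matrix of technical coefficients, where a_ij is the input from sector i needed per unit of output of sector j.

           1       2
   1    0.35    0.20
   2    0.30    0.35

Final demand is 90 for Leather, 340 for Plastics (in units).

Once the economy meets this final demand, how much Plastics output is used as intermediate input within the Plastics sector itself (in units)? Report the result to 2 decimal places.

I − A =
  [   0.65    -0.20]
  [  -0.30     0.65]
det(I−A) = (0.65)(0.65) − (-0.20)(-0.30) = 0.3625
adj(I−A) = [[0.65, 0.20], [0.30, 0.65]]
(I − A)⁻¹ = adj(I−A) / det(I−A) ≈
  [   1.7931     0.5517]
  [   0.8276     1.7931]
First solve x = (I − A)⁻¹ d = adj(I−A)·d / det(I−A); in particular x_2 = (0.30·90 + 0.65·340) / 0.3625 = 248.00 / 0.3625 ≈ 684.1379.
Intermediate flow from 2 to 2: z_22 = a_22 · x_2 = 0.35 × 248.00 / 0.3625 = 86.80 / 0.3625 ≈ 239.45.

z_22 = 239.45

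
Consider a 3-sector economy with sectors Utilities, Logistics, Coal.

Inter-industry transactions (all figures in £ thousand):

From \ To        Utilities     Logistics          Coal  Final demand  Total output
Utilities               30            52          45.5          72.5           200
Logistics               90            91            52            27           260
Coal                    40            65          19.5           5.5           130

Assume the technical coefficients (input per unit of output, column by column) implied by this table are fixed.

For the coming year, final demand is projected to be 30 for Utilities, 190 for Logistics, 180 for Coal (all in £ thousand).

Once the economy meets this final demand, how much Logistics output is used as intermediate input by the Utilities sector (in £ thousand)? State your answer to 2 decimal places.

Technical coefficients a_ij = z_ij / X_j:
  a_11 = 30/200 = 0.15, a_21 = 90/200 = 0.45, a_31 = 40/200 = 0.20
  a_12 = 52/260 = 0.20, a_22 = 91/260 = 0.35, a_32 = 65/260 = 0.25
  a_13 = 45.5/130 = 0.35, a_23 = 52/130 = 0.40, a_33 = 19.5/130 = 0.15
I − A =
  [   0.85    -0.20    -0.35]
  [  -0.45     0.65    -0.40]
  [  -0.20    -0.25     0.85]
Cofactors of I−A, C_ij = (−1)^(i+j)·(minor ij) (rows/columns in the sector order above):
  C_11 = (0.65)(0.85) − (-0.40)(-0.25) = 0.4525
  C_12 = −[(-0.45)(0.85) − (-0.40)(-0.20)] = 0.4625
  C_13 = (-0.45)(-0.25) − (0.65)(-0.20) = 0.2425
  C_21 = −[(-0.20)(0.85) − (-0.35)(-0.25)] = 0.2575
  C_22 = (0.85)(0.85) − (-0.35)(-0.20) = 0.6525
  C_23 = −[(0.85)(-0.25) − (-0.20)(-0.20)] = 0.2525
  C_31 = (-0.20)(-0.40) − (-0.35)(0.65) = 0.3075
  C_32 = −[(0.85)(-0.40) − (-0.35)(-0.45)] = 0.4975
  C_33 = (0.85)(0.65) − (-0.20)(-0.45) = 0.4625
det(I−A) = Σ_j (I−A)_1j·C_1j = (0.85)(0.4525) + (-0.20)(0.4625) + (-0.35)(0.2425) = 0.20725
adj(I−A) = Cᵀ =
  [ 0.4525   0.2575   0.3075]
  [ 0.4625   0.6525   0.4975]
  [ 0.2425   0.2525   0.4625]
(I − A)⁻¹ = adj(I−A) / det(I−A) ≈
  [   2.1834     1.2425     1.4837]
  [   2.2316     3.1484     2.4005]
  [   1.1701     1.2183     2.2316]
First solve x = (I − A)⁻¹ d = adj(I−A)·d / det(I−A); in particular x_1 = (0.4525·30 + 0.2575·190 + 0.3075·180) / 0.20725 = 117.85 / 0.20725 ≈ 568.6369.
Intermediate flow from 2 to 1: z_21 = a_21 · x_1 = 0.45 × 117.85 / 0.20725 = 53.0325 / 0.20725 ≈ 255.89.

z_21 = 255.89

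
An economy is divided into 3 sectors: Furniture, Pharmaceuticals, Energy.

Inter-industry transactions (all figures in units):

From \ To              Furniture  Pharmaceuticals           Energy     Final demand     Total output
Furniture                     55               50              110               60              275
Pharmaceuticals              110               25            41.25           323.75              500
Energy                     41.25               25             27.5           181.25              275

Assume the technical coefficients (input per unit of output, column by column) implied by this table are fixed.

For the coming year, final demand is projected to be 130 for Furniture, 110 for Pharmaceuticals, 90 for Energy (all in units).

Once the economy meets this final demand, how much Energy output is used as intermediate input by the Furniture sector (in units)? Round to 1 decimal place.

z_EF = 41.2

Technical coefficients a_ij = z_ij / X_j:
  a_FF = 55/275 = 0.20, a_PF = 110/275 = 0.40, a_EF = 41.25/275 = 0.15
  a_FP = 50/500 = 0.10, a_PP = 25/500 = 0.05, a_EP = 25/500 = 0.05
  a_FE = 110/275 = 0.40, a_PE = 41.25/275 = 0.15, a_EE = 27.5/275 = 0.10
I − A =
  [   0.80    -0.10    -0.40]
  [  -0.40     0.95    -0.15]
  [  -0.15    -0.05     0.90]
Cofactors of I−A, C_ij = (−1)^(i+j)·(minor ij) (rows/columns in the sector order above):
  C_11 = (0.95)(0.90) − (-0.15)(-0.05) = 0.8475
  C_12 = −[(-0.40)(0.90) − (-0.15)(-0.15)] = 0.3825
  C_13 = (-0.40)(-0.05) − (0.95)(-0.15) = 0.1625
  C_21 = −[(-0.10)(0.90) − (-0.40)(-0.05)] = 0.1100
  C_22 = (0.80)(0.90) − (-0.40)(-0.15) = 0.6600
  C_23 = −[(0.80)(-0.05) − (-0.10)(-0.15)] = 0.0550
  C_31 = (-0.10)(-0.15) − (-0.40)(0.95) = 0.3950
  C_32 = −[(0.80)(-0.15) − (-0.40)(-0.40)] = 0.2800
  C_33 = (0.80)(0.95) − (-0.10)(-0.40) = 0.7200
det(I−A) = Σ_j (I−A)_1j·C_1j = (0.80)(0.8475) + (-0.10)(0.3825) + (-0.40)(0.1625) = 0.57475
adj(I−A) = Cᵀ =
  [ 0.8475   0.1100   0.3950]
  [ 0.3825   0.6600   0.2800]
  [ 0.1625   0.0550   0.7200]
(I − A)⁻¹ = adj(I−A) / det(I−A) ≈
  [   1.4746     0.1914     0.6873]
  [   0.6655     1.1483     0.4872]
  [   0.2827     0.0957     1.2527]
First solve x = (I − A)⁻¹ d = adj(I−A)·d / det(I−A); in particular x_F = (0.8475·130 + 0.1100·110 + 0.3950·90) / 0.57475 = 157.825 / 0.57475 ≈ 274.598.
Intermediate flow from E to F: z_EF = a_EF · x_F = 0.15 × 157.825 / 0.57475 = 23.67375 / 0.57475 ≈ 41.2.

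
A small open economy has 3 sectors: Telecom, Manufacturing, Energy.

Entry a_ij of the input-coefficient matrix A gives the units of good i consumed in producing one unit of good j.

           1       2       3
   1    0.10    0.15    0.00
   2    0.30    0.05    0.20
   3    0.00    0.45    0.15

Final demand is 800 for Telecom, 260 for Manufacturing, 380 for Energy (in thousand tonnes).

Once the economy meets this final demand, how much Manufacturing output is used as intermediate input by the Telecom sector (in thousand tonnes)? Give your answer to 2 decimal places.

z_21 = 305.46

I − A =
  [   0.90    -0.15     0.00]
  [  -0.30     0.95    -0.20]
  [   0.00    -0.45     0.85]
Cofactors of I−A, C_ij = (−1)^(i+j)·(minor ij) (rows/columns in the sector order above):
  C_11 = (0.95)(0.85) − (-0.20)(-0.45) = 0.7175
  C_12 = −[(-0.30)(0.85) − (-0.20)(0.00)] = 0.2550
  C_13 = (-0.30)(-0.45) − (0.95)(0.00) = 0.1350
  C_21 = −[(-0.15)(0.85) − (0.00)(-0.45)] = 0.1275
  C_22 = (0.90)(0.85) − (0.00)(0.00) = 0.7650
  C_23 = −[(0.90)(-0.45) − (-0.15)(0.00)] = 0.4050
  C_31 = (-0.15)(-0.20) − (0.00)(0.95) = 0.0300
  C_32 = −[(0.90)(-0.20) − (0.00)(-0.30)] = 0.1800
  C_33 = (0.90)(0.95) − (-0.15)(-0.30) = 0.8100
det(I−A) = Σ_j (I−A)_1j·C_1j = (0.90)(0.7175) + (-0.15)(0.2550) + (0.00)(0.1350) = 0.6075
adj(I−A) = Cᵀ =
  [ 0.7175   0.1275   0.0300]
  [ 0.2550   0.7650   0.1800]
  [ 0.1350   0.4050   0.8100]
(I − A)⁻¹ = adj(I−A) / det(I−A) ≈
  [   1.1811     0.2099     0.0494]
  [   0.4198     1.2593     0.2963]
  [   0.2222     0.6667     1.3333]
First solve x = (I − A)⁻¹ d = adj(I−A)·d / det(I−A); in particular x_1 = (0.7175·800 + 0.1275·260 + 0.0300·380) / 0.6075 = 618.55 / 0.6075 ≈ 1018.1893.
Intermediate flow from 2 to 1: z_21 = a_21 · x_1 = 0.30 × 618.55 / 0.6075 = 185.565 / 0.6075 ≈ 305.46.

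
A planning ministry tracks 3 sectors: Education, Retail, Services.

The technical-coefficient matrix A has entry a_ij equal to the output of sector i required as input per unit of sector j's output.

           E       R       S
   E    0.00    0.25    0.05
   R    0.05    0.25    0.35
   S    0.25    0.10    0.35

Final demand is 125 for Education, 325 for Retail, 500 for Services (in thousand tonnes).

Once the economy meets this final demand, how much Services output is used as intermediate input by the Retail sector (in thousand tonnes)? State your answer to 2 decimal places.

z_SR = 96.50

I − A =
  [   1.00    -0.25    -0.05]
  [  -0.05     0.75    -0.35]
  [  -0.25    -0.10     0.65]
Cofactors of I−A, C_ij = (−1)^(i+j)·(minor ij) (rows/columns in the sector order above):
  C_11 = (0.75)(0.65) − (-0.35)(-0.10) = 0.4525
  C_12 = −[(-0.05)(0.65) − (-0.35)(-0.25)] = 0.1200
  C_13 = (-0.05)(-0.10) − (0.75)(-0.25) = 0.1925
  C_21 = −[(-0.25)(0.65) − (-0.05)(-0.10)] = 0.1675
  C_22 = (1.00)(0.65) − (-0.05)(-0.25) = 0.6375
  C_23 = −[(1.00)(-0.10) − (-0.25)(-0.25)] = 0.1625
  C_31 = (-0.25)(-0.35) − (-0.05)(0.75) = 0.1250
  C_32 = −[(1.00)(-0.35) − (-0.05)(-0.05)] = 0.3525
  C_33 = (1.00)(0.75) − (-0.25)(-0.05) = 0.7375
det(I−A) = Σ_j (I−A)_1j·C_1j = (1.00)(0.4525) + (-0.25)(0.1200) + (-0.05)(0.1925) = 0.412875
adj(I−A) = Cᵀ =
  [ 0.4525   0.1675   0.1250]
  [ 0.1200   0.6375   0.3525]
  [ 0.1925   0.1625   0.7375]
(I − A)⁻¹ = adj(I−A) / det(I−A) ≈
  [   1.0960     0.4057     0.3028]
  [   0.2906     1.5441     0.8538]
  [   0.4662     0.3936     1.7863]
First solve x = (I − A)⁻¹ d = adj(I−A)·d / det(I−A); in particular x_R = (0.1200·125 + 0.6375·325 + 0.3525·500) / 0.412875 = 398.4375 / 0.412875 ≈ 965.0318.
Intermediate flow from S to R: z_SR = a_SR · x_R = 0.10 × 398.4375 / 0.412875 = 39.84375 / 0.412875 ≈ 96.50.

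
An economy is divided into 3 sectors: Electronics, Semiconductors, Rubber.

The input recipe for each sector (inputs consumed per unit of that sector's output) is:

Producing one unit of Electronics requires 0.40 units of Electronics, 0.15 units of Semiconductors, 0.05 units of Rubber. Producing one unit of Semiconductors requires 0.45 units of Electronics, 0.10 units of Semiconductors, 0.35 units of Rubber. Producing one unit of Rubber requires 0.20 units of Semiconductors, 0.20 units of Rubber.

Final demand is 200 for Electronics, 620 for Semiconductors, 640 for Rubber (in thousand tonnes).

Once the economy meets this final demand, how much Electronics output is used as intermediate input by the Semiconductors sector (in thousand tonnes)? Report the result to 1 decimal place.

I − A =
  [   0.60    -0.45     0.00]
  [  -0.15     0.90    -0.20]
  [  -0.05    -0.35     0.80]
Cofactors of I−A, C_ij = (−1)^(i+j)·(minor ij) (rows/columns in the sector order above):
  C_11 = (0.90)(0.80) − (-0.20)(-0.35) = 0.6500
  C_12 = −[(-0.15)(0.80) − (-0.20)(-0.05)] = 0.1300
  C_13 = (-0.15)(-0.35) − (0.90)(-0.05) = 0.0975
  C_21 = −[(-0.45)(0.80) − (0.00)(-0.35)] = 0.3600
  C_22 = (0.60)(0.80) − (0.00)(-0.05) = 0.4800
  C_23 = −[(0.60)(-0.35) − (-0.45)(-0.05)] = 0.2325
  C_31 = (-0.45)(-0.20) − (0.00)(0.90) = 0.0900
  C_32 = −[(0.60)(-0.20) − (0.00)(-0.15)] = 0.1200
  C_33 = (0.60)(0.90) − (-0.45)(-0.15) = 0.4725
det(I−A) = Σ_j (I−A)_1j·C_1j = (0.60)(0.6500) + (-0.45)(0.1300) + (0.00)(0.0975) = 0.3315
adj(I−A) = Cᵀ =
  [ 0.6500   0.3600   0.0900]
  [ 0.1300   0.4800   0.1200]
  [ 0.0975   0.2325   0.4725]
(I − A)⁻¹ = adj(I−A) / det(I−A) ≈
  [   1.9608     1.0860     0.2715]
  [   0.3922     1.4480     0.3620]
  [   0.2941     0.7014     1.4253]
First solve x = (I − A)⁻¹ d = adj(I−A)·d / det(I−A); in particular x_2 = (0.1300·200 + 0.4800·620 + 0.1200·640) / 0.3315 = 400.40 / 0.3315 ≈ 1207.843.
Intermediate flow from 1 to 2: z_12 = a_12 · x_2 = 0.45 × 400.40 / 0.3315 = 180.18 / 0.3315 ≈ 543.5.

z_12 = 543.5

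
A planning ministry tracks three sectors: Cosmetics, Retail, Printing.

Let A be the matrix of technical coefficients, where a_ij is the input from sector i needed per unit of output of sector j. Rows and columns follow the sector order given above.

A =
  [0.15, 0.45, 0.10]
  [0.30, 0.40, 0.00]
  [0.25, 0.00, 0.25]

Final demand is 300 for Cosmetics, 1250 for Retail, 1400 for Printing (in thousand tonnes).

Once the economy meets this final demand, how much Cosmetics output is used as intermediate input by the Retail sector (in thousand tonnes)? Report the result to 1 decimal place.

I − A =
  [   0.85    -0.45    -0.10]
  [  -0.30     0.60     0.00]
  [  -0.25     0.00     0.75]
Cofactors of I−A, C_ij = (−1)^(i+j)·(minor ij) (rows/columns in the sector order above):
  C_11 = (0.60)(0.75) − (0.00)(0.00) = 0.4500
  C_12 = −[(-0.30)(0.75) − (0.00)(-0.25)] = 0.2250
  C_13 = (-0.30)(0.00) − (0.60)(-0.25) = 0.1500
  C_21 = −[(-0.45)(0.75) − (-0.10)(0.00)] = 0.3375
  C_22 = (0.85)(0.75) − (-0.10)(-0.25) = 0.6125
  C_23 = −[(0.85)(0.00) − (-0.45)(-0.25)] = 0.1125
  C_31 = (-0.45)(0.00) − (-0.10)(0.60) = 0.0600
  C_32 = −[(0.85)(0.00) − (-0.10)(-0.30)] = 0.0300
  C_33 = (0.85)(0.60) − (-0.45)(-0.30) = 0.3750
det(I−A) = Σ_j (I−A)_1j·C_1j = (0.85)(0.4500) + (-0.45)(0.2250) + (-0.10)(0.1500) = 0.26625
adj(I−A) = Cᵀ =
  [ 0.4500   0.3375   0.0600]
  [ 0.2250   0.6125   0.0300]
  [ 0.1500   0.1125   0.3750]
(I − A)⁻¹ = adj(I−A) / det(I−A) ≈
  [   1.6901     1.2676     0.2254]
  [   0.8451     2.3005     0.1127]
  [   0.5634     0.4225     1.4085]
First solve x = (I − A)⁻¹ d = adj(I−A)·d / det(I−A); in particular x_R = (0.2250·300 + 0.6125·1250 + 0.0300·1400) / 0.26625 = 875.125 / 0.26625 ≈ 3286.854.
Intermediate flow from C to R: z_CR = a_CR · x_R = 0.45 × 875.125 / 0.26625 = 393.80625 / 0.26625 ≈ 1479.1.

z_CR = 1479.1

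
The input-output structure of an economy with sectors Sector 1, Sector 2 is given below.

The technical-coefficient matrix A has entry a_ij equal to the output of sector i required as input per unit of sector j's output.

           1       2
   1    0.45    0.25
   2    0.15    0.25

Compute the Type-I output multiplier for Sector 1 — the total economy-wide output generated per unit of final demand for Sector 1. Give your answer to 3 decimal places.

m_1 = 2.400

I − A =
  [   0.55    -0.25]
  [  -0.15     0.75]
det(I−A) = (0.55)(0.75) − (-0.25)(-0.15) = 0.3750
adj(I−A) = [[0.75, 0.25], [0.15, 0.55]]
(I − A)⁻¹ = adj(I−A) / det(I−A) ≈
  [   2.0000     0.6667]
  [   0.4000     1.4667]
The output multiplier for sector j is the column-j sum of the Leontief inverse (I − A)⁻¹ = adj(I−A) / det(I−A).
Column 1 of adj(I−A): (0.75, 0.15); det(I−A) = 0.3750.
m_1 = (0.75 + 0.15) / 0.3750 = 0.90 / 0.3750 = 2.400.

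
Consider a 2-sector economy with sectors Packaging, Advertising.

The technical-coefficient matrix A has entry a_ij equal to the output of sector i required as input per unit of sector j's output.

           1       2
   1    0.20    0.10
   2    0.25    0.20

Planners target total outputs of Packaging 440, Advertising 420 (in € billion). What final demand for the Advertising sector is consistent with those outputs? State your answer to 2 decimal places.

I − A =
  [   0.80    -0.10]
  [  -0.25     0.80]
d = (I − A) x:
  d_1 = (+0.80)·440 + (-0.10)·420 = 310.00
  d_2 = (-0.25)·440 + (+0.80)·420 = 226.00

d_2 = 226.00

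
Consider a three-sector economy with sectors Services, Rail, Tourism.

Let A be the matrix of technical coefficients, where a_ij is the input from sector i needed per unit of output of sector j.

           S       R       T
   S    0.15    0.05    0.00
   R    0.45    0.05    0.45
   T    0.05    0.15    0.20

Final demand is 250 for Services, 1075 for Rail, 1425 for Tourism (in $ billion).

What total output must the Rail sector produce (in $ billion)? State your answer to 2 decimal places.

x_R = 2408.58

I − A =
  [   0.85    -0.05     0.00]
  [  -0.45     0.95    -0.45]
  [  -0.05    -0.15     0.80]
Cofactors of I−A, C_ij = (−1)^(i+j)·(minor ij) (rows/columns in the sector order above):
  C_11 = (0.95)(0.80) − (-0.45)(-0.15) = 0.6925
  C_12 = −[(-0.45)(0.80) − (-0.45)(-0.05)] = 0.3825
  C_13 = (-0.45)(-0.15) − (0.95)(-0.05) = 0.1150
  C_21 = −[(-0.05)(0.80) − (0.00)(-0.15)] = 0.0400
  C_22 = (0.85)(0.80) − (0.00)(-0.05) = 0.6800
  C_23 = −[(0.85)(-0.15) − (-0.05)(-0.05)] = 0.1300
  C_31 = (-0.05)(-0.45) − (0.00)(0.95) = 0.0225
  C_32 = −[(0.85)(-0.45) − (0.00)(-0.45)] = 0.3825
  C_33 = (0.85)(0.95) − (-0.05)(-0.45) = 0.7850
det(I−A) = Σ_j (I−A)_1j·C_1j = (0.85)(0.6925) + (-0.05)(0.3825) + (0.00)(0.1150) = 0.5695
adj(I−A) = Cᵀ =
  [ 0.6925   0.0400   0.0225]
  [ 0.3825   0.6800   0.3825]
  [ 0.1150   0.1300   0.7850]
(I − A)⁻¹ = adj(I−A) / det(I−A) ≈
  [   1.2160     0.0702     0.0395]
  [   0.6716     1.1940     0.6716]
  [   0.2019     0.2283     1.3784]
x = (I − A)⁻¹ d = adj(I−A)·d / det(I−A), with det(I−A) = 0.5695:
  x_S = (0.6925·250 + 0.0400·1075 + 0.0225·1425) / 0.5695 = 248.1875 / 0.5695 ≈ 435.80
  x_R = (0.3825·250 + 0.6800·1075 + 0.3825·1425) / 0.5695 = 1371.6875 / 0.5695 ≈ 2408.58
  x_T = (0.1150·250 + 0.1300·1075 + 0.7850·1425) / 0.5695 = 1287.125 / 0.5695 ≈ 2260.10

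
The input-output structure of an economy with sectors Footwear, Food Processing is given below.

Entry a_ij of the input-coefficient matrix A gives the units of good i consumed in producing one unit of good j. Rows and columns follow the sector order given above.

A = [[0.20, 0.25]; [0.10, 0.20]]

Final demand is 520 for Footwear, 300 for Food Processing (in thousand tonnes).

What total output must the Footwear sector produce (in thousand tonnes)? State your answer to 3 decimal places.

x_1 = 798.374

I − A =
  [   0.80    -0.25]
  [  -0.10     0.80]
det(I−A) = (0.80)(0.80) − (-0.25)(-0.10) = 0.6150
adj(I−A) = [[0.80, 0.25], [0.10, 0.80]]
(I − A)⁻¹ = adj(I−A) / det(I−A) ≈
  [   1.3008     0.4065]
  [   0.1626     1.3008]
x = (I − A)⁻¹ d = adj(I−A)·d / det(I−A), with det(I−A) = 0.6150:
  x_1 = (0.80·520 + 0.25·300) / 0.6150 = 491.00 / 0.6150 ≈ 798.374
  x_2 = (0.10·520 + 0.80·300) / 0.6150 = 292.00 / 0.6150 ≈ 474.797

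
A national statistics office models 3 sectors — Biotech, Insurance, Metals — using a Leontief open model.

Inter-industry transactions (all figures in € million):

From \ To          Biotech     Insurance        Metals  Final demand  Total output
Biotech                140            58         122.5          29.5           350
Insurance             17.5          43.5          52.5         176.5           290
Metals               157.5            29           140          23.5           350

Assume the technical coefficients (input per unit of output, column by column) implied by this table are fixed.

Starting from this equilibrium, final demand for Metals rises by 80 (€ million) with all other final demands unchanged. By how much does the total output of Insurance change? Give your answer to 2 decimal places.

Technical coefficients a_ij = z_ij / X_j:
  a_11 = 140/350 = 0.40, a_21 = 17.5/350 = 0.05, a_31 = 157.5/350 = 0.45
  a_12 = 58/290 = 0.20, a_22 = 43.5/290 = 0.15, a_32 = 29/290 = 0.10
  a_13 = 122.5/350 = 0.35, a_23 = 52.5/350 = 0.15, a_33 = 140/350 = 0.40
I − A =
  [   0.60    -0.20    -0.35]
  [  -0.05     0.85    -0.15]
  [  -0.45    -0.10     0.60]
Cofactors of I−A, C_ij = (−1)^(i+j)·(minor ij) (rows/columns in the sector order above):
  C_11 = (0.85)(0.60) − (-0.15)(-0.10) = 0.4950
  C_12 = −[(-0.05)(0.60) − (-0.15)(-0.45)] = 0.0975
  C_13 = (-0.05)(-0.10) − (0.85)(-0.45) = 0.3875
  C_21 = −[(-0.20)(0.60) − (-0.35)(-0.10)] = 0.1550
  C_22 = (0.60)(0.60) − (-0.35)(-0.45) = 0.2025
  C_23 = −[(0.60)(-0.10) − (-0.20)(-0.45)] = 0.1500
  C_31 = (-0.20)(-0.15) − (-0.35)(0.85) = 0.3275
  C_32 = −[(0.60)(-0.15) − (-0.35)(-0.05)] = 0.1075
  C_33 = (0.60)(0.85) − (-0.20)(-0.05) = 0.5000
det(I−A) = Σ_j (I−A)_1j·C_1j = (0.60)(0.4950) + (-0.20)(0.0975) + (-0.35)(0.3875) = 0.141875
adj(I−A) = Cᵀ =
  [ 0.4950   0.1550   0.3275]
  [ 0.0975   0.2025   0.1075]
  [ 0.3875   0.1500   0.5000]
(I − A)⁻¹ = adj(I−A) / det(I−A) ≈
  [   3.4890     1.0925     2.3084]
  [   0.6872     1.4273     0.7577]
  [   2.7313     1.0573     3.5242]
Δx = (I − A)⁻¹ Δd with Δd having +80 in the Metals component and 0 elsewhere.
So Δx_2 = L_23 · (+80), where L_23 = adj(I−A)_23 / det(I−A) = 0.1075 / 0.141875.
Δx_2 = 0.1075 × (+80) / 0.141875 = 8.60 / 0.141875 ≈ 60.62.

Δx_2 = 60.62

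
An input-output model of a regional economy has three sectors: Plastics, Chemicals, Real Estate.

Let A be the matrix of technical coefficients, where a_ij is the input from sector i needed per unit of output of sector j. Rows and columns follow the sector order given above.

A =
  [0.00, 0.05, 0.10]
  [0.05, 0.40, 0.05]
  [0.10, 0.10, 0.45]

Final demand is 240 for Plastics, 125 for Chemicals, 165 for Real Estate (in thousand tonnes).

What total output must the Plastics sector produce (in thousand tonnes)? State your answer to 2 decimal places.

x_P = 293.49

I − A =
  [   1.00    -0.05    -0.10]
  [  -0.05     0.60    -0.05]
  [  -0.10    -0.10     0.55]
Cofactors of I−A, C_ij = (−1)^(i+j)·(minor ij) (rows/columns in the sector order above):
  C_11 = (0.60)(0.55) − (-0.05)(-0.10) = 0.3250
  C_12 = −[(-0.05)(0.55) − (-0.05)(-0.10)] = 0.0325
  C_13 = (-0.05)(-0.10) − (0.60)(-0.10) = 0.0650
  C_21 = −[(-0.05)(0.55) − (-0.10)(-0.10)] = 0.0375
  C_22 = (1.00)(0.55) − (-0.10)(-0.10) = 0.5400
  C_23 = −[(1.00)(-0.10) − (-0.05)(-0.10)] = 0.1050
  C_31 = (-0.05)(-0.05) − (-0.10)(0.60) = 0.0625
  C_32 = −[(1.00)(-0.05) − (-0.10)(-0.05)] = 0.0550
  C_33 = (1.00)(0.60) − (-0.05)(-0.05) = 0.5975
det(I−A) = Σ_j (I−A)_1j·C_1j = (1.00)(0.3250) + (-0.05)(0.0325) + (-0.10)(0.0650) = 0.316875
adj(I−A) = Cᵀ =
  [ 0.3250   0.0375   0.0625]
  [ 0.0325   0.5400   0.0550]
  [ 0.0650   0.1050   0.5975]
(I − A)⁻¹ = adj(I−A) / det(I−A) ≈
  [   1.0256     0.1183     0.1972]
  [   0.1026     1.7041     0.1736]
  [   0.2051     0.3314     1.8856]
x = (I − A)⁻¹ d = adj(I−A)·d / det(I−A), with det(I−A) = 0.316875:
  x_P = (0.3250·240 + 0.0375·125 + 0.0625·165) / 0.316875 = 93.00 / 0.316875 ≈ 293.49
  x_C = (0.0325·240 + 0.5400·125 + 0.0550·165) / 0.316875 = 84.375 / 0.316875 ≈ 266.27
  x_R = (0.0650·240 + 0.1050·125 + 0.5975·165) / 0.316875 = 127.3125 / 0.316875 ≈ 401.78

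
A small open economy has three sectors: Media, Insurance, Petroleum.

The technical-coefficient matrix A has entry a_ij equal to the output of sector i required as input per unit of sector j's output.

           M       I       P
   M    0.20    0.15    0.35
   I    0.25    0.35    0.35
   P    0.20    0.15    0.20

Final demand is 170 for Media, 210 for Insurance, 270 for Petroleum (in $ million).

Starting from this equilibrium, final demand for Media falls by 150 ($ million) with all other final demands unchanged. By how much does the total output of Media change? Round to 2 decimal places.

Δx_M = -255.12

I − A =
  [   0.80    -0.15    -0.35]
  [  -0.25     0.65    -0.35]
  [  -0.20    -0.15     0.80]
Cofactors of I−A, C_ij = (−1)^(i+j)·(minor ij) (rows/columns in the sector order above):
  C_11 = (0.65)(0.80) − (-0.35)(-0.15) = 0.4675
  C_12 = −[(-0.25)(0.80) − (-0.35)(-0.20)] = 0.2700
  C_13 = (-0.25)(-0.15) − (0.65)(-0.20) = 0.1675
  C_21 = −[(-0.15)(0.80) − (-0.35)(-0.15)] = 0.1725
  C_22 = (0.80)(0.80) − (-0.35)(-0.20) = 0.5700
  C_23 = −[(0.80)(-0.15) − (-0.15)(-0.20)] = 0.1500
  C_31 = (-0.15)(-0.35) − (-0.35)(0.65) = 0.2800
  C_32 = −[(0.80)(-0.35) − (-0.35)(-0.25)] = 0.3675
  C_33 = (0.80)(0.65) − (-0.15)(-0.25) = 0.4825
det(I−A) = Σ_j (I−A)_1j·C_1j = (0.80)(0.4675) + (-0.15)(0.2700) + (-0.35)(0.1675) = 0.274875
adj(I−A) = Cᵀ =
  [ 0.4675   0.1725   0.2800]
  [ 0.2700   0.5700   0.3675]
  [ 0.1675   0.1500   0.4825]
(I − A)⁻¹ = adj(I−A) / det(I−A) ≈
  [   1.7008     0.6276     1.0186]
  [   0.9823     2.0737     1.3370]
  [   0.6094     0.5457     1.7553]
Δx = (I − A)⁻¹ Δd with Δd having -150 in the Media component and 0 elsewhere.
So Δx_M = L_MM · (-150), where L_MM = adj(I−A)_MM / det(I−A) = 0.4675 / 0.274875.
Δx_M = 0.4675 × (-150) / 0.274875 = -70.125 / 0.274875 ≈ -255.12.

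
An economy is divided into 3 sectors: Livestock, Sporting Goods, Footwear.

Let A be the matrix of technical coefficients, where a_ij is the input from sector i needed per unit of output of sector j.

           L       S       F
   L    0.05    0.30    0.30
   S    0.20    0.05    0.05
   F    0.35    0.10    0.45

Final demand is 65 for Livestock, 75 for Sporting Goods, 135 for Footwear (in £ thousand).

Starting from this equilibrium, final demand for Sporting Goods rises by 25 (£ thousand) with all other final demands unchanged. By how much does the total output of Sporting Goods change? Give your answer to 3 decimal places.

I − A =
  [   0.95    -0.30    -0.30]
  [  -0.20     0.95    -0.05]
  [  -0.35    -0.10     0.55]
Cofactors of I−A, C_ij = (−1)^(i+j)·(minor ij) (rows/columns in the sector order above):
  C_11 = (0.95)(0.55) − (-0.05)(-0.10) = 0.5175
  C_12 = −[(-0.20)(0.55) − (-0.05)(-0.35)] = 0.1275
  C_13 = (-0.20)(-0.10) − (0.95)(-0.35) = 0.3525
  C_21 = −[(-0.30)(0.55) − (-0.30)(-0.10)] = 0.1950
  C_22 = (0.95)(0.55) − (-0.30)(-0.35) = 0.4175
  C_23 = −[(0.95)(-0.10) − (-0.30)(-0.35)] = 0.2000
  C_31 = (-0.30)(-0.05) − (-0.30)(0.95) = 0.3000
  C_32 = −[(0.95)(-0.05) − (-0.30)(-0.20)] = 0.1075
  C_33 = (0.95)(0.95) − (-0.30)(-0.20) = 0.8425
det(I−A) = Σ_j (I−A)_1j·C_1j = (0.95)(0.5175) + (-0.30)(0.1275) + (-0.30)(0.3525) = 0.347625
adj(I−A) = Cᵀ =
  [ 0.5175   0.1950   0.3000]
  [ 0.1275   0.4175   0.1075]
  [ 0.3525   0.2000   0.8425]
(I − A)⁻¹ = adj(I−A) / det(I−A) ≈
  [   1.4887     0.5609     0.8630]
  [   0.3668     1.2010     0.3092]
  [   1.0140     0.5753     2.4236]
Δx = (I − A)⁻¹ Δd with Δd having +25 in the Sporting Goods component and 0 elsewhere.
So Δx_S = L_SS · (+25), where L_SS = adj(I−A)_SS / det(I−A) = 0.4175 / 0.347625.
Δx_S = 0.4175 × (+25) / 0.347625 = 10.4375 / 0.347625 ≈ 30.025.

Δx_S = 30.025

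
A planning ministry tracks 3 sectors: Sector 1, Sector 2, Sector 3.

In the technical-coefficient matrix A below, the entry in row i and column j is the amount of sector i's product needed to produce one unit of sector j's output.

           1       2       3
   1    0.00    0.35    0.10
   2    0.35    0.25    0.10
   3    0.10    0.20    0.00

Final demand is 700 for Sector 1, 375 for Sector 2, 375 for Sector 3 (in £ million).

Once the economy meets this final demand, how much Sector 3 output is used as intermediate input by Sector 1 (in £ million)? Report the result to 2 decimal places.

I − A =
  [   1.00    -0.35    -0.10]
  [  -0.35     0.75    -0.10]
  [  -0.10    -0.20     1.00]
Cofactors of I−A, C_ij = (−1)^(i+j)·(minor ij) (rows/columns in the sector order above):
  C_11 = (0.75)(1.00) − (-0.10)(-0.20) = 0.7300
  C_12 = −[(-0.35)(1.00) − (-0.10)(-0.10)] = 0.3600
  C_13 = (-0.35)(-0.20) − (0.75)(-0.10) = 0.1450
  C_21 = −[(-0.35)(1.00) − (-0.10)(-0.20)] = 0.3700
  C_22 = (1.00)(1.00) − (-0.10)(-0.10) = 0.9900
  C_23 = −[(1.00)(-0.20) − (-0.35)(-0.10)] = 0.2350
  C_31 = (-0.35)(-0.10) − (-0.10)(0.75) = 0.1100
  C_32 = −[(1.00)(-0.10) − (-0.10)(-0.35)] = 0.1350
  C_33 = (1.00)(0.75) − (-0.35)(-0.35) = 0.6275
det(I−A) = Σ_j (I−A)_1j·C_1j = (1.00)(0.7300) + (-0.35)(0.3600) + (-0.10)(0.1450) = 0.5895
adj(I−A) = Cᵀ =
  [ 0.7300   0.3700   0.1100]
  [ 0.3600   0.9900   0.1350]
  [ 0.1450   0.2350   0.6275]
(I − A)⁻¹ = adj(I−A) / det(I−A) ≈
  [   1.2383     0.6277     0.1866]
  [   0.6107     1.6794     0.2290]
  [   0.2460     0.3986     1.0645]
First solve x = (I − A)⁻¹ d = adj(I−A)·d / det(I−A); in particular x_1 = (0.7300·700 + 0.3700·375 + 0.1100·375) / 0.5895 = 691.00 / 0.5895 ≈ 1172.1798.
Intermediate flow from 3 to 1: z_31 = a_31 · x_1 = 0.10 × 691.00 / 0.5895 = 69.10 / 0.5895 ≈ 117.22.

z_31 = 117.22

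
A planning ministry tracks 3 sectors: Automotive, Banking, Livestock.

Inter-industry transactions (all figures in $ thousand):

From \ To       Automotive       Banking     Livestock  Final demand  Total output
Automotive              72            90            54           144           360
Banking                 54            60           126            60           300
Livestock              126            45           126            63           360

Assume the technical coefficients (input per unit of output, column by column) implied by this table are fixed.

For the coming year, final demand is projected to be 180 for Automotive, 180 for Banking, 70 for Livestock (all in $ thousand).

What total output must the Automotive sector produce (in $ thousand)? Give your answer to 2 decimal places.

Technical coefficients a_ij = z_ij / X_j:
  a_AA = 72/360 = 0.20, a_BA = 54/360 = 0.15, a_LA = 126/360 = 0.35
  a_AB = 90/300 = 0.30, a_BB = 60/300 = 0.20, a_LB = 45/300 = 0.15
  a_AL = 54/360 = 0.15, a_BL = 126/360 = 0.35, a_LL = 126/360 = 0.35
I − A =
  [   0.80    -0.30    -0.15]
  [  -0.15     0.80    -0.35]
  [  -0.35    -0.15     0.65]
Cofactors of I−A, C_ij = (−1)^(i+j)·(minor ij) (rows/columns in the sector order above):
  C_11 = (0.80)(0.65) − (-0.35)(-0.15) = 0.4675
  C_12 = −[(-0.15)(0.65) − (-0.35)(-0.35)] = 0.2200
  C_13 = (-0.15)(-0.15) − (0.80)(-0.35) = 0.3025
  C_21 = −[(-0.30)(0.65) − (-0.15)(-0.15)] = 0.2175
  C_22 = (0.80)(0.65) − (-0.15)(-0.35) = 0.4675
  C_23 = −[(0.80)(-0.15) − (-0.30)(-0.35)] = 0.2250
  C_31 = (-0.30)(-0.35) − (-0.15)(0.80) = 0.2250
  C_32 = −[(0.80)(-0.35) − (-0.15)(-0.15)] = 0.3025
  C_33 = (0.80)(0.80) − (-0.30)(-0.15) = 0.5950
det(I−A) = Σ_j (I−A)_1j·C_1j = (0.80)(0.4675) + (-0.30)(0.2200) + (-0.15)(0.3025) = 0.262625
adj(I−A) = Cᵀ =
  [ 0.4675   0.2175   0.2250]
  [ 0.2200   0.4675   0.3025]
  [ 0.3025   0.2250   0.5950]
(I − A)⁻¹ = adj(I−A) / det(I−A) ≈
  [   1.7801     0.8282     0.8567]
  [   0.8377     1.7801     1.1518]
  [   1.1518     0.8567     2.2656]
x = (I − A)⁻¹ d = adj(I−A)·d / det(I−A), with det(I−A) = 0.262625:
  x_A = (0.4675·180 + 0.2175·180 + 0.2250·70) / 0.262625 = 139.05 / 0.262625 ≈ 529.46
  x_B = (0.2200·180 + 0.4675·180 + 0.3025·70) / 0.262625 = 144.925 / 0.262625 ≈ 551.83
  x_L = (0.3025·180 + 0.2250·180 + 0.5950·70) / 0.262625 = 136.60 / 0.262625 ≈ 520.13

x_A = 529.46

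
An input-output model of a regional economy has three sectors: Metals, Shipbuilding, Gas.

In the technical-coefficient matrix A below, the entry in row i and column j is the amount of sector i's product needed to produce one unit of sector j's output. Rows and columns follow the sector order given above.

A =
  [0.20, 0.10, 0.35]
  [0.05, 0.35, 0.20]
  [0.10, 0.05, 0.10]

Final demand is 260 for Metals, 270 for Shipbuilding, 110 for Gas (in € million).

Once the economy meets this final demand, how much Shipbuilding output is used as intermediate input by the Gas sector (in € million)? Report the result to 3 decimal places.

z_23 = 40.803

I − A =
  [   0.80    -0.10    -0.35]
  [  -0.05     0.65    -0.20]
  [  -0.10    -0.05     0.90]
Cofactors of I−A, C_ij = (−1)^(i+j)·(minor ij) (rows/columns in the sector order above):
  C_11 = (0.65)(0.90) − (-0.20)(-0.05) = 0.5750
  C_12 = −[(-0.05)(0.90) − (-0.20)(-0.10)] = 0.0650
  C_13 = (-0.05)(-0.05) − (0.65)(-0.10) = 0.0675
  C_21 = −[(-0.10)(0.90) − (-0.35)(-0.05)] = 0.1075
  C_22 = (0.80)(0.90) − (-0.35)(-0.10) = 0.6850
  C_23 = −[(0.80)(-0.05) − (-0.10)(-0.10)] = 0.0500
  C_31 = (-0.10)(-0.20) − (-0.35)(0.65) = 0.2475
  C_32 = −[(0.80)(-0.20) − (-0.35)(-0.05)] = 0.1775
  C_33 = (0.80)(0.65) − (-0.10)(-0.05) = 0.5150
det(I−A) = Σ_j (I−A)_1j·C_1j = (0.80)(0.5750) + (-0.10)(0.0650) + (-0.35)(0.0675) = 0.429875
adj(I−A) = Cᵀ =
  [ 0.5750   0.1075   0.2475]
  [ 0.0650   0.6850   0.1775]
  [ 0.0675   0.0500   0.5150]
(I − A)⁻¹ = adj(I−A) / det(I−A) ≈
  [   1.3376     0.2501     0.5757]
  [   0.1512     1.5935     0.4129]
  [   0.1570     0.1163     1.1980]
First solve x = (I − A)⁻¹ d = adj(I−A)·d / det(I−A); in particular x_3 = (0.0675·260 + 0.0500·270 + 0.5150·110) / 0.429875 = 87.70 / 0.429875 ≈ 204.01279.
Intermediate flow from 2 to 3: z_23 = a_23 · x_3 = 0.20 × 87.70 / 0.429875 = 17.54 / 0.429875 ≈ 40.803.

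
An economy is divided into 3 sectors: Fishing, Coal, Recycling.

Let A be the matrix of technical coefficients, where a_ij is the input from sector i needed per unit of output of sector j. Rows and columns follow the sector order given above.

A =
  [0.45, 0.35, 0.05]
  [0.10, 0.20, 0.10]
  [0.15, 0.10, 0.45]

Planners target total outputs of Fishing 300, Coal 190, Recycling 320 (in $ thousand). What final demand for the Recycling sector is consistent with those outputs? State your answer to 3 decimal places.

d_3 = 112.000

I − A =
  [   0.55    -0.35    -0.05]
  [  -0.10     0.80    -0.10]
  [  -0.15    -0.10     0.55]
d = (I − A) x:
  d_1 = (+0.55)·300 + (-0.35)·190 + (-0.05)·320 = 82.500
  d_2 = (-0.10)·300 + (+0.80)·190 + (-0.10)·320 = 90.000
  d_3 = (-0.15)·300 + (-0.10)·190 + (+0.55)·320 = 112.000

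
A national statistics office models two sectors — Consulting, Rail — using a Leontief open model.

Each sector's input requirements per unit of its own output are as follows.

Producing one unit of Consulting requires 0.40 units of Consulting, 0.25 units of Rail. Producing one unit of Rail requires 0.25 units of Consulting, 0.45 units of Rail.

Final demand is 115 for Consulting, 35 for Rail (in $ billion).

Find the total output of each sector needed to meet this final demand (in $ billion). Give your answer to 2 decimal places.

I − A =
  [   0.60    -0.25]
  [  -0.25     0.55]
det(I−A) = (0.60)(0.55) − (-0.25)(-0.25) = 0.2675
adj(I−A) = [[0.55, 0.25], [0.25, 0.60]]
(I − A)⁻¹ = adj(I−A) / det(I−A) ≈
  [   2.0561     0.9346]
  [   0.9346     2.2430]
x = (I − A)⁻¹ d = adj(I−A)·d / det(I−A), with det(I−A) = 0.2675:
  x_1 = (0.55·115 + 0.25·35) / 0.2675 = 72.00 / 0.2675 ≈ 269.16
  x_2 = (0.25·115 + 0.60·35) / 0.2675 = 49.75 / 0.2675 ≈ 185.98

x_1 = 269.16, x_2 = 185.98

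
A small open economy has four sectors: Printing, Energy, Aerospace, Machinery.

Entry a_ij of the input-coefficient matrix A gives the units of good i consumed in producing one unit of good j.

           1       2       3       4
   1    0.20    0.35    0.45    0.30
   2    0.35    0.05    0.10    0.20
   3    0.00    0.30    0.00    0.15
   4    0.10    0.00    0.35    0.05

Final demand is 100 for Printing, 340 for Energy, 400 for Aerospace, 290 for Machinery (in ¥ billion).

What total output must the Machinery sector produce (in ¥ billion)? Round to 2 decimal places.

x_4 = 762.91

I − A =
  [   0.80    -0.35    -0.45    -0.30]
  [  -0.35     0.95    -0.10    -0.20]
  [   0.00    -0.30     1.00    -0.15]
  [  -0.10     0.00    -0.35     0.95]
Compute the cofactors C_ij = (−1)^(i+j)·(3×3 minor ij) of I−A; the adjugate is their transpose:
adj(I−A) = Cᵀ =
  [ 0.803125   0.473875   0.563625   0.442375]
  [ 0.335625   0.681250   0.324375   0.300625]
  [ 0.120000   0.224250   0.570125   0.175125]
  [ 0.128750   0.132500   0.269375   0.566250]
det(I−A) = Σ_j (I−A)_1j·C_1j = (0.80)(0.803125) + (-0.35)(0.335625) + (-0.45)(0.120000) + (-0.30)(0.128750) = 0.43240625
(I − A)⁻¹ = adj(I−A) / det(I−A) ≈
  [   1.8573     1.0959     1.3035     1.0231]
  [   0.7762     1.5755     0.7502     0.6952]
  [   0.2775     0.5186     1.3185     0.4050]
  [   0.2978     0.3064     0.6230     1.3095]
x = (I − A)⁻¹ d = adj(I−A)·d / det(I−A), with det(I−A) = 0.43240625:
  x_1 = (0.803125·100 + 0.473875·340 + 0.563625·400 + 0.442375·290) / 0.43240625 = 595.16875 / 0.43240625 ≈ 1376.41
  x_2 = (0.335625·100 + 0.681250·340 + 0.324375·400 + 0.300625·290) / 0.43240625 = 482.11875 / 0.43240625 ≈ 1114.97
  x_3 = (0.120000·100 + 0.224250·340 + 0.570125·400 + 0.175125·290) / 0.43240625 = 367.08125 / 0.43240625 ≈ 848.93
  x_4 = (0.128750·100 + 0.132500·340 + 0.269375·400 + 0.566250·290) / 0.43240625 = 329.8875 / 0.43240625 ≈ 762.91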